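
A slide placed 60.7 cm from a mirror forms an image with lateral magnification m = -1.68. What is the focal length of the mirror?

f = 38.1 cm (concave)

m = −d_i/d_o ⇒ d_i = −m·d_o = −(-1.68)·(60.7) = 102.0 cm.
1/f = 1/d_o + 1/d_i = 1/(60.7) + 1/(102.0) = 0.02628, so f = 38.1 cm.
Since f is positive, the mirror is concave.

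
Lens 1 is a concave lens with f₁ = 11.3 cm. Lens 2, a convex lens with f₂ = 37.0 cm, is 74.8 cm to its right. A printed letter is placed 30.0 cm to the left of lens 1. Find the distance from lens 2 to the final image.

66.8 cm

Lens 1 is diverging, so f₁ = −11.3 cm.
Lens 1: 1/d_i1 = 1/f₁ − 1/d_o1 = 1/(-11.3) − 1/(30.0) = -0.1218, so d_i1 = -8.208 cm.
The intermediate image is 8.208 cm to the left of lens 1 (virtual), which is 74.8 − (-8.208) = 83.01 cm to the left of lens 2, so d_o2 = +83.01 cm.
Lens 2: 1/d_i2 = 1/f₂ − 1/d_o2 = 1/(37.0) − 1/(83.01) = 0.01498, so d_i2 = 66.8 cm.
The final image is real, 66.8 cm to the right of lens 2 (overall magnification ≈ -0.22).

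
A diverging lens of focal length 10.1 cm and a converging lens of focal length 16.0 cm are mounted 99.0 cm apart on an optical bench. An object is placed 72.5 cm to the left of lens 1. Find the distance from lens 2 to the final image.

Lens 1 is diverging, so f₁ = −10.1 cm.
Lens 1: 1/d_i1 = 1/f₁ − 1/d_o1 = 1/(-10.1) − 1/(72.5) = -0.1128, so d_i1 = -8.865 cm.
The intermediate image is 8.865 cm to the left of lens 1 (virtual), which is 99.0 − (-8.865) = 107.9 cm to the left of lens 2, so d_o2 = +107.9 cm.
Lens 2: 1/d_i2 = 1/f₂ − 1/d_o2 = 1/(16.0) − 1/(107.9) = 0.05323, so d_i2 = 18.8 cm.
The final image is real, 18.8 cm to the right of lens 2 (overall magnification ≈ -0.021).

18.8 cm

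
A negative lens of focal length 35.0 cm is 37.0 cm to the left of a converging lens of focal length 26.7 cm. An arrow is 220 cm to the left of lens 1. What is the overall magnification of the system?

m = -0.0905

f₁ = −35.0 cm (diverging).
Lens 1: 1/d_i1 = 1/(-35.0) − 1/(220) = -0.03312, so d_i1 = -30.20 cm; m₁ = −d_i1/d_o1 = +0.1373.
d_o2 = 37.0 − (-30.20) = 67.20 cm.
Lens 2: 1/d_i2 = 1/(26.7) − 1/(67.20) = 0.02257, so d_i2 = 44.30 cm; m₂ = −d_i2/d_o2 = -0.6593.
m = m₁·m₂ = (+0.1373)(-0.6593) = -0.0905.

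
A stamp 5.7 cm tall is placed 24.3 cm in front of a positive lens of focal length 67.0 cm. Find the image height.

1/d_i = 1/f − 1/d_o = 1/(67.00) − 1/(24.3) = -0.02623, so d_i = -38.13 cm.
m = −d_i/d_o = +1.569.
|h_i| = |m|·h_o = 1.569 × 5.7 = 8.94 cm. The image is virtual, upright and enlarged, on the same side as the object.

8.94 cm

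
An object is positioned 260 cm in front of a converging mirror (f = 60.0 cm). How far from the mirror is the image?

78.0 cm

Mirror equation: 1/d_i = 1/f − 1/d_o = 1/(60.00) − 1/(260) = 0.01667 − 0.003846 = 0.01282, so d_i = 78.0 cm.
The image is real, inverted and reduced, in front of the mirror.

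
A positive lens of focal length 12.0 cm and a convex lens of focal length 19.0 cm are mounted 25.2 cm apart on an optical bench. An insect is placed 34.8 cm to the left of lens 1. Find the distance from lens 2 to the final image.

Lens 1: 1/d_i1 = 1/f₁ − 1/d_o1 = 1/(12.0) − 1/(34.8) = 0.05460, so d_i1 = 18.32 cm.
The intermediate image is 18.32 cm to the right of lens 1, which is 25.2 − (18.32) = 6.880 cm to the left of lens 2, so d_o2 = +6.880 cm.
Lens 2: 1/d_i2 = 1/f₂ − 1/d_o2 = 1/(19.0) − 1/(6.880) = -0.09272, so d_i2 = -10.8 cm.
The final image is virtual, 10.8 cm to the left of lens 2 (overall magnification ≈ -0.83).

10.8 cm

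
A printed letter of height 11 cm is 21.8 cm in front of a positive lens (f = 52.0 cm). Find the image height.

1/d_i = 1/f − 1/d_o = 1/(52.00) − 1/(21.8) = -0.02664, so d_i = -37.54 cm.
m = −d_i/d_o = +1.722.
|h_i| = |m|·h_o = 1.722 × 11 = 18.9 cm. The image is virtual, upright and enlarged, on the same side as the object.

18.9 cm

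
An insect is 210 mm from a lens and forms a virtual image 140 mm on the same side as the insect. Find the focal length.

f = -420 mm (diverging)

Virtual image ⇒ d_i = −140 mm.
1/f = 1/d_o + 1/d_i = 1/(210) + 1/(-140) = -0.002381, so f = -420 mm.
Since f is negative, the lens is diverging.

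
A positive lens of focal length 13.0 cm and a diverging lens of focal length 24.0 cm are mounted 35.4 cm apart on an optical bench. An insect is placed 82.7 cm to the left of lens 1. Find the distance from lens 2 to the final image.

10.9 cm

Lens 1: 1/d_i1 = 1/f₁ − 1/d_o1 = 1/(13.0) − 1/(82.7) = 0.06483, so d_i1 = 15.42 cm.
The intermediate image is 15.42 cm to the right of lens 1, which is 35.4 − (15.42) = 19.98 cm to the left of lens 2, so d_o2 = +19.98 cm.
Lens 2 is diverging, so f₂ = −24.0 cm.
Lens 2: 1/d_i2 = 1/f₂ − 1/d_o2 = 1/(-24.0) − 1/(19.98) = -0.09172, so d_i2 = -10.9 cm.
The final image is virtual, 10.9 cm to the left of lens 2 (overall magnification ≈ -0.10).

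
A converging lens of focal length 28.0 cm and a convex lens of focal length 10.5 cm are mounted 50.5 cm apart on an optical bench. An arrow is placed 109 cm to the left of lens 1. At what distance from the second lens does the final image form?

58.0 cm

Lens 1: 1/d_i1 = 1/f₁ − 1/d_o1 = 1/(28.0) − 1/(109) = 0.02654, so d_i1 = 37.68 cm.
The intermediate image is 37.68 cm to the right of lens 1, which is 50.5 − (37.68) = 12.82 cm to the left of lens 2, so d_o2 = +12.82 cm.
Lens 2: 1/d_i2 = 1/f₂ − 1/d_o2 = 1/(10.5) − 1/(12.82) = 0.01723, so d_i2 = 58.0 cm.
The final image is real, 58.0 cm to the right of lens 2 (overall magnification ≈ 1.6).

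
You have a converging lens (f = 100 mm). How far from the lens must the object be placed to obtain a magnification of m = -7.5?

113 mm

m = −d_i/d_o ⇒ d_i = −m·d_o.
1/f = 1/d_o + 1/d_i = 1/d_o − 1/(m·d_o) = (1 − 1/m)/d_o, so d_o = f(1 − 1/m) = (100.0)(1 − 1/(-7.5)) = 113 mm.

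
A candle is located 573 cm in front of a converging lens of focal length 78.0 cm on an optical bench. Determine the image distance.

90.3 cm

Lens equation: 1/v = 1/f − 1/u = 1/(78.00) − 1/(573) = 0.01282 − 0.001745 = 0.01108, so v = 90.3 cm.
The image is real, inverted and reduced, on the far side of the lens.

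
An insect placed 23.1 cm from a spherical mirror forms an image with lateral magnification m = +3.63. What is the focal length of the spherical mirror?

m = −d_i/d_o ⇒ d_i = −m·d_o = −(+3.63)·(23.1) = -83.85 cm.
1/f = 1/d_o + 1/d_i = 1/(23.1) + 1/(-83.85) = 0.03136, so f = 31.9 cm.
Since f is positive, the spherical mirror is concave.

f = 31.9 cm (concave)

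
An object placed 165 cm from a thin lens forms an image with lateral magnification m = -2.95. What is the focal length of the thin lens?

m = −d_i/d_o ⇒ d_i = −m·d_o = −(-2.95)·(165) = 486.8 cm.
1/f = 1/d_o + 1/d_i = 1/(165) + 1/(486.8) = 0.008115, so f = 123 cm.
Since f is positive, the thin lens is converging.

f = 123 cm (converging)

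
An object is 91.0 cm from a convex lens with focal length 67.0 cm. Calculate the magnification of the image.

m = -2.79

1/d_i = 1/f − 1/d_o = 1/(67.00) − 1/(91.0) = 0.003936, so d_i = 254.0 cm.
m = −d_i/d_o = −(254.0)/(91.0) = -2.79.
The image is real, inverted and enlarged, on the far side of the lens.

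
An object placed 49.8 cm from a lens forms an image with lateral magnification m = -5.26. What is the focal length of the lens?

f = 41.8 cm (converging)

m = −d_i/d_o ⇒ d_i = −m·d_o = −(-5.26)·(49.8) = 261.9 cm.
1/f = 1/d_o + 1/d_i = 1/(49.8) + 1/(261.9) = 0.02390, so f = 41.8 cm.
Since f is positive, the lens is converging.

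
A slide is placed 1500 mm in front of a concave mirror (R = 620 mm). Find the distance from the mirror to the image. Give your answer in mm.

391 mm

f = R/2 = 620/2 = 310.0 mm.
Mirror equation: 1/q = 1/f − 1/p = 1/(310.0) − 1/(1500) = 0.003226 − 0.0006667 = 0.002559, so q = 391 mm.
The image is real, inverted and reduced, in front of the mirror.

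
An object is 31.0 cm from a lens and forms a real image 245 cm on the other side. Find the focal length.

f = 27.5 cm (converging)

Real image ⇒ d_i = +245 cm.
1/f = 1/d_o + 1/d_i = 1/(31.0) + 1/(245) = 0.03634, so f = 27.5 cm.
Since f is positive, the lens is converging.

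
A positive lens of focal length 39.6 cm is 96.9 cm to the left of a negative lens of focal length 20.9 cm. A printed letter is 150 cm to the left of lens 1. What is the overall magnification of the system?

Lens 1: 1/d_i1 = 1/(39.6) − 1/(150) = 0.01859, so d_i1 = 53.80 cm; m₁ = −d_i1/d_o1 = -0.3587.
d_o2 = 96.9 − (53.80) = 43.10 cm.
f₂ = −20.9 cm (diverging).
Lens 2: 1/d_i2 = 1/(-20.9) − 1/(43.10) = -0.07105, so d_i2 = -14.07 cm; m₂ = −d_i2/d_o2 = +0.3266.
m = m₁·m₂ = (-0.3587)(+0.3266) = -0.117.

m = -0.117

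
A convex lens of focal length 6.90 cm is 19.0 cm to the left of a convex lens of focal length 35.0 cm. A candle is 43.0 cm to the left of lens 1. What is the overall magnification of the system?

m = -0.276

Lens 1: 1/d_i1 = 1/(6.90) − 1/(43.0) = 0.1217, so d_i1 = 8.219 cm; m₁ = −d_i1/d_o1 = -0.1911.
d_o2 = 19.0 − (8.219) = 10.78 cm.
Lens 2: 1/d_i2 = 1/(35.0) − 1/(10.78) = -0.06419, so d_i2 = -15.58 cm; m₂ = −d_i2/d_o2 = +1.445.
m = m₁·m₂ = (-0.1911)(+1.445) = -0.276.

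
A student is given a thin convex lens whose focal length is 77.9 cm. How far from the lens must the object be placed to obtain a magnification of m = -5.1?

m = −d_i/d_o ⇒ d_i = −m·d_o.
1/f = 1/d_o + 1/d_i = 1/d_o − 1/(m·d_o) = (1 − 1/m)/d_o, so d_o = f(1 − 1/m) = (77.90)(1 − 1/(-5.1)) = 93.2 cm.

93.2 cm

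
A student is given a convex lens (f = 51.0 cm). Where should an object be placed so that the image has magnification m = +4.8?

40.4 cm

m = −d_i/d_o ⇒ d_i = −m·d_o.
1/f = 1/d_o + 1/d_i = 1/d_o − 1/(m·d_o) = (1 − 1/m)/d_o, so d_o = f(1 − 1/m) = (51.00)(1 − 1/(+4.8)) = 40.4 cm.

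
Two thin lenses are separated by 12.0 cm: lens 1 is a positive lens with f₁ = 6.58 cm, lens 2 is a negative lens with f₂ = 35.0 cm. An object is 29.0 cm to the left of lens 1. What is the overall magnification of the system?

m = -0.267

Lens 1: 1/d_i1 = 1/(6.58) − 1/(29.0) = 0.1175, so d_i1 = 8.511 cm; m₁ = −d_i1/d_o1 = -0.2935.
d_o2 = 12.0 − (8.511) = 3.489 cm.
f₂ = −35.0 cm (diverging).
Lens 2: 1/d_i2 = 1/(-35.0) − 1/(3.489) = -0.3152, so d_i2 = -3.173 cm; m₂ = −d_i2/d_o2 = +0.9094.
m = m₁·m₂ = (-0.2935)(+0.9094) = -0.267.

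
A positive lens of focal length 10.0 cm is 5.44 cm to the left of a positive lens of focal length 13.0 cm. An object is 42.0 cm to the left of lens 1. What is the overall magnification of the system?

Lens 1: 1/d_i1 = 1/(10.0) − 1/(42.0) = 0.07619, so d_i1 = 13.12 cm; m₁ = −d_i1/d_o1 = -0.3124.
d_o2 = 5.44 − (13.12) = -7.680 cm (virtual object).
Lens 2: 1/d_i2 = 1/(13.0) − 1/(-7.680) = 0.2071, so d_i2 = 4.828 cm; m₂ = −d_i2/d_o2 = +0.6286.
m = m₁·m₂ = (-0.3124)(+0.6286) = -0.196.

m = -0.196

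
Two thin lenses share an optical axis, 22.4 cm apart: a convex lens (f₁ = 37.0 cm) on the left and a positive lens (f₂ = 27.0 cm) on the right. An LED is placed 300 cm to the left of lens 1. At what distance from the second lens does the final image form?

Lens 1: 1/d_i1 = 1/f₁ − 1/d_o1 = 1/(37.0) − 1/(300) = 0.02369, so d_i1 = 42.21 cm.
The intermediate image is 42.21 cm to the right of lens 1, which lies 19.81 cm to the right of lens 2 — a virtual object — so d_o2 = −19.81 cm.
Lens 2: 1/d_i2 = 1/f₂ − 1/d_o2 = 1/(27.0) − 1/(-19.81) = 0.08752, so d_i2 = 11.4 cm.
The final image is real, 11.4 cm to the right of lens 2 (overall magnification ≈ -0.081).

11.4 cm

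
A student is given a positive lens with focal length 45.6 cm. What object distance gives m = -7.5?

m = −d_i/d_o ⇒ d_i = −m·d_o.
1/f = 1/d_o + 1/d_i = 1/d_o − 1/(m·d_o) = (1 − 1/m)/d_o, so d_o = f(1 − 1/m) = (45.60)(1 − 1/(-7.5)) = 51.7 cm.

51.7 cm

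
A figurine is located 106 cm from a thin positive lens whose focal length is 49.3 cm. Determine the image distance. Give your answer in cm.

Thin-lens equation: 1/q = 1/f − 1/p = 1/(49.30) − 1/(106) = 0.02028 − 0.009434 = 0.01085, so q = 92.2 cm.
The image is real, inverted and reduced, on the far side of the lens.

92.2 cm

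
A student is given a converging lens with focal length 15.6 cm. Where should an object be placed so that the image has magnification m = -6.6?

m = −d_i/d_o ⇒ d_i = −m·d_o.
1/f = 1/d_o + 1/d_i = 1/d_o − 1/(m·d_o) = (1 − 1/m)/d_o, so d_o = f(1 − 1/m) = (15.60)(1 − 1/(-6.6)) = 18.0 cm.

18.0 cm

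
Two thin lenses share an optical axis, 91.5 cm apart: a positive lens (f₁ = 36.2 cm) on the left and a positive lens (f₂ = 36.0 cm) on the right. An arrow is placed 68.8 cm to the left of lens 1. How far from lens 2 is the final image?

26.0 cm

Lens 1: 1/d_i1 = 1/f₁ − 1/d_o1 = 1/(36.2) − 1/(68.8) = 0.01309, so d_i1 = 76.40 cm.
The intermediate image is 76.40 cm to the right of lens 1, which is 91.5 − (76.40) = 15.10 cm to the left of lens 2, so d_o2 = +15.10 cm.
Lens 2: 1/d_i2 = 1/f₂ − 1/d_o2 = 1/(36.0) − 1/(15.10) = -0.03845, so d_i2 = -26.0 cm.
The final image is virtual, 26.0 cm to the left of lens 2 (overall magnification ≈ -1.9).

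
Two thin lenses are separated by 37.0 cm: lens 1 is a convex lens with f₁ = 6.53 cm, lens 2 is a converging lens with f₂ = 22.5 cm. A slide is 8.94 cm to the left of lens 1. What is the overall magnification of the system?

Lens 1: 1/d_i1 = 1/(6.53) − 1/(8.94) = 0.04128, so d_i1 = 24.22 cm; m₁ = −d_i1/d_o1 = -2.709.
d_o2 = 37.0 − (24.22) = 12.78 cm.
Lens 2: 1/d_i2 = 1/(22.5) − 1/(12.78) = -0.03380, so d_i2 = -29.58 cm; m₂ = −d_i2/d_o2 = +2.315.
m = m₁·m₂ = (-2.709)(+2.315) = -6.27.

m = -6.27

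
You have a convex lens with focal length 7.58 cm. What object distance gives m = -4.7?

m = −d_i/d_o ⇒ d_i = −m·d_o.
1/f = 1/d_o + 1/d_i = 1/d_o − 1/(m·d_o) = (1 − 1/m)/d_o, so d_o = f(1 − 1/m) = (7.580)(1 − 1/(-4.7)) = 9.19 cm.

9.19 cm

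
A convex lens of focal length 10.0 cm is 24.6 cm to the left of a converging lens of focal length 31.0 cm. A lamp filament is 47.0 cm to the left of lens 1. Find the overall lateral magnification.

Lens 1: 1/d_i1 = 1/(10.0) − 1/(47.0) = 0.07872, so d_i1 = 12.70 cm; m₁ = −d_i1/d_o1 = -0.2702.
d_o2 = 24.6 − (12.70) = 11.90 cm.
Lens 2: 1/d_i2 = 1/(31.0) − 1/(11.90) = -0.05178, so d_i2 = -19.31 cm; m₂ = −d_i2/d_o2 = +1.623.
m = m₁·m₂ = (-0.2702)(+1.623) = -0.439.

m = -0.439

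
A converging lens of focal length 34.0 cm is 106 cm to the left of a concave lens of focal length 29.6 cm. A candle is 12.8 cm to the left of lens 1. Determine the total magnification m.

Lens 1: 1/d_i1 = 1/(34.0) − 1/(12.8) = -0.04871, so d_i1 = -20.53 cm; m₁ = −d_i1/d_o1 = +1.604.
d_o2 = 106 − (-20.53) = 126.5 cm.
f₂ = −29.6 cm (diverging).
Lens 2: 1/d_i2 = 1/(-29.6) − 1/(126.5) = -0.04169, so d_i2 = -23.99 cm; m₂ = −d_i2/d_o2 = +0.1896.
m = m₁·m₂ = (+1.604)(+0.1896) = +0.304.

m = +0.304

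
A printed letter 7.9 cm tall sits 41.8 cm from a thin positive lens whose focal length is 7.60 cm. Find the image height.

1.76 cm

1/d_i = 1/f − 1/d_o = 1/(7.600) − 1/(41.8) = 0.1077, so d_i = 9.289 cm.
m = −d_i/d_o = -0.2222.
|h_i| = |m|·h_o = 0.2222 × 7.9 = 1.76 cm. The image is real, inverted and reduced, on the far side of the lens.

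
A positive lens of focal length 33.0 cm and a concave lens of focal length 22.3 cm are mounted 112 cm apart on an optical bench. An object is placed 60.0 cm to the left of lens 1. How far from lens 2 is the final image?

14.1 cm

Lens 1: 1/d_i1 = 1/f₁ − 1/d_o1 = 1/(33.0) − 1/(60.0) = 0.01364, so d_i1 = 73.33 cm.
The intermediate image is 73.33 cm to the right of lens 1, which is 112 − (73.33) = 38.67 cm to the left of lens 2, so d_o2 = +38.67 cm.
Lens 2 is diverging, so f₂ = −22.3 cm.
Lens 2: 1/d_i2 = 1/f₂ − 1/d_o2 = 1/(-22.3) − 1/(38.67) = -0.07070, so d_i2 = -14.1 cm.
The final image is virtual, 14.1 cm to the left of lens 2 (overall magnification ≈ -0.45).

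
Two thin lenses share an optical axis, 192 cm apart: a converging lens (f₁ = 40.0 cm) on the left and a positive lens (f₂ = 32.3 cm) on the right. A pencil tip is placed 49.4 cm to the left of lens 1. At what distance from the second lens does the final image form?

Lens 1: 1/d_i1 = 1/f₁ − 1/d_o1 = 1/(40.0) − 1/(49.4) = 0.004757, so d_i1 = 210.2 cm.
The intermediate image is 210.2 cm to the right of lens 1, which lies 18.20 cm to the right of lens 2 — a virtual object — so d_o2 = −18.20 cm.
Lens 2: 1/d_i2 = 1/f₂ − 1/d_o2 = 1/(32.3) − 1/(-18.20) = 0.08590, so d_i2 = 11.6 cm.
The final image is real, 11.6 cm to the right of lens 2 (overall magnification ≈ -2.7).

11.6 cm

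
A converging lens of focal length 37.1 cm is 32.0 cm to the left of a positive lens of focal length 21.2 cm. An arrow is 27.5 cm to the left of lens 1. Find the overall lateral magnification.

Lens 1: 1/d_i1 = 1/(37.1) − 1/(27.5) = -0.009409, so d_i1 = -106.3 cm; m₁ = −d_i1/d_o1 = +3.865.
d_o2 = 32.0 − (-106.3) = 138.3 cm.
Lens 2: 1/d_i2 = 1/(21.2) − 1/(138.3) = 0.03994, so d_i2 = 25.04 cm; m₂ = −d_i2/d_o2 = -0.1810.
m = m₁·m₂ = (+3.865)(-0.1810) = -0.700.

m = -0.700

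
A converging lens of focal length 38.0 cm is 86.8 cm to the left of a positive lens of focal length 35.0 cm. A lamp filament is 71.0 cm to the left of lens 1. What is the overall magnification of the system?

Lens 1: 1/d_i1 = 1/(38.0) − 1/(71.0) = 0.01223, so d_i1 = 81.76 cm; m₁ = −d_i1/d_o1 = -1.152.
d_o2 = 86.8 − (81.76) = 5.040 cm.
Lens 2: 1/d_i2 = 1/(35.0) − 1/(5.040) = -0.1698, so d_i2 = -5.888 cm; m₂ = −d_i2/d_o2 = +1.168.
m = m₁·m₂ = (-1.152)(+1.168) = -1.35.

m = -1.35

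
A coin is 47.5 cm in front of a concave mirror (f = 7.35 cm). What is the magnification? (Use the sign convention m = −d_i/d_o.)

1/d_i = 1/f − 1/d_o = 1/(7.350) − 1/(47.5) = 0.1150, so d_i = 8.696 cm.
m = −d_i/d_o = −(8.696)/(47.5) = -0.183.
The image is real, inverted and reduced, in front of the mirror.

m = -0.183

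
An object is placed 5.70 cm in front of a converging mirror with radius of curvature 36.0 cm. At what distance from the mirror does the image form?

8.34 cm

f = R/2 = 36.0/2 = 18.00 cm.
Mirror equation: 1/v = 1/f − 1/u = 1/(18.00) − 1/(5.70) = 0.05556 − 0.1754 = -0.1199, so v = -8.34 cm.
The image is virtual, upright and enlarged, behind the mirror.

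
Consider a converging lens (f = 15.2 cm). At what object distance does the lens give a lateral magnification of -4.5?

m = −d_i/d_o ⇒ d_i = −m·d_o.
1/f = 1/d_o + 1/d_i = 1/d_o − 1/(m·d_o) = (1 − 1/m)/d_o, so d_o = f(1 − 1/m) = (15.20)(1 − 1/(-4.5)) = 18.6 cm.

18.6 cm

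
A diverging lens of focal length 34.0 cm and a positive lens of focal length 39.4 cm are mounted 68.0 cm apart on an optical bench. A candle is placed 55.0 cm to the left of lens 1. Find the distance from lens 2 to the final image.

Lens 1 is diverging, so f₁ = −34.0 cm.
Lens 1: 1/d_i1 = 1/f₁ − 1/d_o1 = 1/(-34.0) − 1/(55.0) = -0.04759, so d_i1 = -21.01 cm.
The intermediate image is 21.01 cm to the left of lens 1 (virtual), which is 68.0 − (-21.01) = 89.01 cm to the left of lens 2, so d_o2 = +89.01 cm.
Lens 2: 1/d_i2 = 1/f₂ − 1/d_o2 = 1/(39.4) − 1/(89.01) = 0.01415, so d_i2 = 70.7 cm.
The final image is real, 70.7 cm to the right of lens 2 (overall magnification ≈ -0.30).

70.7 cm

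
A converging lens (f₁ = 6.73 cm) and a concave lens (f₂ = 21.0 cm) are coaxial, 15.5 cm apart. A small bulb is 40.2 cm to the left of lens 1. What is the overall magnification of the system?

m = -0.149

Lens 1: 1/d_i1 = 1/(6.73) − 1/(40.2) = 0.1237, so d_i1 = 8.083 cm; m₁ = −d_i1/d_o1 = -0.2011.
d_o2 = 15.5 − (8.083) = 7.417 cm.
f₂ = −21.0 cm (diverging).
Lens 2: 1/d_i2 = 1/(-21.0) − 1/(7.417) = -0.1824, so d_i2 = -5.481 cm; m₂ = −d_i2/d_o2 = +0.7390.
m = m₁·m₂ = (-0.2011)(+0.7390) = -0.149.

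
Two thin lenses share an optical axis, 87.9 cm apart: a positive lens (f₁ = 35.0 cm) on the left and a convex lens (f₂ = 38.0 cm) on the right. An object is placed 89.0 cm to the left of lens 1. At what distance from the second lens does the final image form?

Lens 1: 1/d_i1 = 1/f₁ − 1/d_o1 = 1/(35.0) − 1/(89.0) = 0.01734, so d_i1 = 57.69 cm.
The intermediate image is 57.69 cm to the right of lens 1, which is 87.9 − (57.69) = 30.21 cm to the left of lens 2, so d_o2 = +30.21 cm.
Lens 2: 1/d_i2 = 1/f₂ − 1/d_o2 = 1/(38.0) − 1/(30.21) = -0.006786, so d_i2 = -147 cm.
The final image is virtual, 147 cm to the left of lens 2 (overall magnification ≈ -3.2).

147 cm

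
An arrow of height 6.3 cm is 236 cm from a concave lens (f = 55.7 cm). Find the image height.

1.20 cm

For a concave lens, f = -55.7 cm.
1/d_i = 1/f − 1/d_o = 1/(-55.70) − 1/(236) = -0.02219, so d_i = -45.06 cm.
m = −d_i/d_o = +0.1909.
|h_i| = |m|·h_o = 0.1909 × 6.3 = 1.20 cm. The image is virtual, upright and reduced, on the same side as the object.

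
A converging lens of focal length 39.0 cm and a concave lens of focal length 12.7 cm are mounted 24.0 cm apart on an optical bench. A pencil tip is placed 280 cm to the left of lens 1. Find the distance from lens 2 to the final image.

31.4 cm

Lens 1: 1/d_i1 = 1/f₁ − 1/d_o1 = 1/(39.0) − 1/(280) = 0.02207, so d_i1 = 45.31 cm.
The intermediate image is 45.31 cm to the right of lens 1, which lies 21.31 cm to the right of lens 2 — a virtual object — so d_o2 = −21.31 cm.
Lens 2 is diverging, so f₂ = −12.7 cm.
Lens 2: 1/d_i2 = 1/f₂ − 1/d_o2 = 1/(-12.7) − 1/(-21.31) = -0.03181, so d_i2 = -31.4 cm.
The final image is virtual, 31.4 cm to the left of lens 2 (overall magnification ≈ 0.24).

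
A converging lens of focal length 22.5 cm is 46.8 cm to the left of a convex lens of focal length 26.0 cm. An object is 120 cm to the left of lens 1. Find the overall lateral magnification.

m = -0.871

Lens 1: 1/d_i1 = 1/(22.5) − 1/(120) = 0.03611, so d_i1 = 27.69 cm; m₁ = −d_i1/d_o1 = -0.2308.
d_o2 = 46.8 − (27.69) = 19.11 cm.
Lens 2: 1/d_i2 = 1/(26.0) − 1/(19.11) = -0.01387, so d_i2 = -72.11 cm; m₂ = −d_i2/d_o2 = +3.774.
m = m₁·m₂ = (-0.2308)(+3.774) = -0.871.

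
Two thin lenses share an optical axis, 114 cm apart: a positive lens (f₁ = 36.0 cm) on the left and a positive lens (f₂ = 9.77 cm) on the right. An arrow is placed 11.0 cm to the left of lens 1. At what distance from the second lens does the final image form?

Lens 1: 1/d_i1 = 1/f₁ − 1/d_o1 = 1/(36.0) − 1/(11.0) = -0.06313, so d_i1 = -15.84 cm.
The intermediate image is 15.84 cm to the left of lens 1 (virtual), which is 114 − (-15.84) = 129.8 cm to the left of lens 2, so d_o2 = +129.8 cm.
Lens 2: 1/d_i2 = 1/f₂ − 1/d_o2 = 1/(9.77) − 1/(129.8) = 0.09465, so d_i2 = 10.6 cm.
The final image is real, 10.6 cm to the right of lens 2 (overall magnification ≈ -0.12).

10.6 cm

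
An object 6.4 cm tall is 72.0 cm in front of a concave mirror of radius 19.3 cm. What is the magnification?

m = -0.155

f = R/2 = 19.3/2 = 9.650 cm.
1/d_i = 1/f − 1/d_o = 1/(9.650) − 1/(72.0) = 0.08974, so d_i = 11.14 cm.
m = −d_i/d_o = −(11.14)/(72.0) = -0.155.
The image is real, inverted and reduced, in front of the mirror.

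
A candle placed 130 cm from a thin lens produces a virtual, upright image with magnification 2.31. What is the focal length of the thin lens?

f = 229 cm (converging)

m = −d_i/d_o ⇒ d_i = −m·d_o = −(+2.31)·(130) = -300.3 cm.
1/f = 1/d_o + 1/d_i = 1/(130) + 1/(-300.3) = 0.004362, so f = 229 cm.
Since f is positive, the thin lens is converging.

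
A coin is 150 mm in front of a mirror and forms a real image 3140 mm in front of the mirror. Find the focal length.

Real image ⇒ d_i = +3140 mm.
1/f = 1/d_o + 1/d_i = 1/(150) + 1/(3140) = 0.006985, so f = 143 mm.
Since f is positive, the mirror is concave.

f = 143 mm (concave)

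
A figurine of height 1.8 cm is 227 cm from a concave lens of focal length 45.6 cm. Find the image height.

0.301 cm

For a concave lens, f = -45.6 cm.
1/d_i = 1/f − 1/d_o = 1/(-45.60) − 1/(227) = -0.02634, so d_i = -37.97 cm.
m = −d_i/d_o = +0.1673.
|h_i| = |m|·h_o = 0.1673 × 1.8 = 0.301 cm. The image is virtual, upright and reduced, on the same side as the object.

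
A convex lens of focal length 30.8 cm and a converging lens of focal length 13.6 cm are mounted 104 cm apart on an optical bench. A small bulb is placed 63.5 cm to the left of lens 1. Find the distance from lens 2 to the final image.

Lens 1: 1/d_i1 = 1/f₁ − 1/d_o1 = 1/(30.8) − 1/(63.5) = 0.01672, so d_i1 = 59.81 cm.
The intermediate image is 59.81 cm to the right of lens 1, which is 104 − (59.81) = 44.19 cm to the left of lens 2, so d_o2 = +44.19 cm.
Lens 2: 1/d_i2 = 1/f₂ − 1/d_o2 = 1/(13.6) − 1/(44.19) = 0.05090, so d_i2 = 19.6 cm.
The final image is real, 19.6 cm to the right of lens 2 (overall magnification ≈ 0.42).

19.6 cm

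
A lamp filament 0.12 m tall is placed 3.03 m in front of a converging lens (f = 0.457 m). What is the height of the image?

1/d_i = 1/f − 1/d_o = 1/(0.4570) − 1/(3.03) = 1.858, so d_i = 0.5382 m.
m = −d_i/d_o = -0.1776.
|h_i| = |m|·h_o = 0.1776 × 0.12 = 0.0213 m. The image is real, inverted and reduced, on the far side of the lens.

0.0213 m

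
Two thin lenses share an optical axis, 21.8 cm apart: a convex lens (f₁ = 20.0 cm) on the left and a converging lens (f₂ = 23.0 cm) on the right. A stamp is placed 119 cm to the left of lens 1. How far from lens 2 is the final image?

2.04 cm

Lens 1: 1/d_i1 = 1/f₁ − 1/d_o1 = 1/(20.0) − 1/(119) = 0.04160, so d_i1 = 24.04 cm.
The intermediate image is 24.04 cm to the right of lens 1, which lies 2.240 cm to the right of lens 2 — a virtual object — so d_o2 = −2.240 cm.
Lens 2: 1/d_i2 = 1/f₂ − 1/d_o2 = 1/(23.0) − 1/(-2.240) = 0.4899, so d_i2 = 2.04 cm.
The final image is real, 2.04 cm to the right of lens 2 (overall magnification ≈ -0.18).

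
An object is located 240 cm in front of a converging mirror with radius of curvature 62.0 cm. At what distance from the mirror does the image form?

f = R/2 = 62.0/2 = 31.00 cm.
Mirror equation: 1/q = 1/f − 1/p = 1/(31.00) − 1/(240) = 0.03226 − 0.004167 = 0.02809, so q = 35.6 cm.
The image is real, inverted and reduced, in front of the mirror.

35.6 cm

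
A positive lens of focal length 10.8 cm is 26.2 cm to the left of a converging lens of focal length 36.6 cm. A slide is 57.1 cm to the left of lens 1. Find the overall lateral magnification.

Lens 1: 1/d_i1 = 1/(10.8) − 1/(57.1) = 0.07508, so d_i1 = 13.32 cm; m₁ = −d_i1/d_o1 = -0.2333.
d_o2 = 26.2 − (13.32) = 12.88 cm.
Lens 2: 1/d_i2 = 1/(36.6) − 1/(12.88) = -0.05032, so d_i2 = -19.87 cm; m₂ = −d_i2/d_o2 = +1.543.
m = m₁·m₂ = (-0.2333)(+1.543) = -0.360.

m = -0.360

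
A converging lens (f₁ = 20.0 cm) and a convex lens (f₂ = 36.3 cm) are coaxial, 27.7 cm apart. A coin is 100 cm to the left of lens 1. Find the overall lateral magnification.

m = -0.270

Lens 1: 1/d_i1 = 1/(20.0) − 1/(100) = 0.04000, so d_i1 = 25.00 cm; m₁ = −d_i1/d_o1 = -0.2500.
d_o2 = 27.7 − (25.00) = 2.700 cm.
Lens 2: 1/d_i2 = 1/(36.3) − 1/(2.700) = -0.3428, so d_i2 = -2.917 cm; m₂ = −d_i2/d_o2 = +1.080.
m = m₁·m₂ = (-0.2500)(+1.080) = -0.270.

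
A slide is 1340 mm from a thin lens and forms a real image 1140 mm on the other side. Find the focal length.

Real image ⇒ d_i = +1140 mm.
1/f = 1/d_o + 1/d_i = 1/(1340) + 1/(1140) = 0.001623, so f = 616 mm.
Since f is positive, the thin lens is converging.

f = 616 mm (converging)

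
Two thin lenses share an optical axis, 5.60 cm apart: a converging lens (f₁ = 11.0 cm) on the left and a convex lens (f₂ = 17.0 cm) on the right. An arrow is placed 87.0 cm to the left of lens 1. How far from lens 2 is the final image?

Lens 1: 1/d_i1 = 1/f₁ − 1/d_o1 = 1/(11.0) − 1/(87.0) = 0.07941, so d_i1 = 12.59 cm.
The intermediate image is 12.59 cm to the right of lens 1, which lies 6.990 cm to the right of lens 2 — a virtual object — so d_o2 = −6.990 cm.
Lens 2: 1/d_i2 = 1/f₂ − 1/d_o2 = 1/(17.0) − 1/(-6.990) = 0.2019, so d_i2 = 4.95 cm.
The final image is real, 4.95 cm to the right of lens 2 (overall magnification ≈ -0.10).

4.95 cm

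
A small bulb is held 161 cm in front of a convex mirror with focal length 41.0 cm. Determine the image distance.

For a convex mirror, f = -41.0 cm.
Mirror equation: 1/v = 1/f − 1/u = 1/(-41.00) − 1/(161) = -0.02439 − 0.006211 = -0.03060, so v = -32.7 cm.
The image is virtual, upright and reduced, behind the mirror.

32.7 cm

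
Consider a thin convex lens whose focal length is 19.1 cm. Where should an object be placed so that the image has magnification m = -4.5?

m = −d_i/d_o ⇒ d_i = −m·d_o.
1/f = 1/d_o + 1/d_i = 1/d_o − 1/(m·d_o) = (1 − 1/m)/d_o, so d_o = f(1 − 1/m) = (19.10)(1 − 1/(-4.5)) = 23.3 cm.

23.3 cm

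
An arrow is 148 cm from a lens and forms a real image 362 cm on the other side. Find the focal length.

Real image ⇒ d_i = +362 cm.
1/f = 1/d_o + 1/d_i = 1/(148) + 1/(362) = 0.009519, so f = 105 cm.
Since f is positive, the lens is converging.

f = 105 cm (converging)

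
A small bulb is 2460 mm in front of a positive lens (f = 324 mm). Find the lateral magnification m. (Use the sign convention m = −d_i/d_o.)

m = -0.152

1/d_i = 1/f − 1/d_o = 1/(324.0) − 1/(2460) = 0.002680, so d_i = 373.1 mm.
m = −d_i/d_o = −(373.1)/(2460) = -0.152.
The image is real, inverted and reduced, on the far side of the lens.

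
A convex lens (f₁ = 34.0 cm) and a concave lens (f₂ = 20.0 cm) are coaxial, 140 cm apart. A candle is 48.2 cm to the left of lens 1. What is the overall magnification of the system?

m = -1.07

Lens 1: 1/d_i1 = 1/(34.0) − 1/(48.2) = 0.008665, so d_i1 = 115.4 cm; m₁ = −d_i1/d_o1 = -2.394.
d_o2 = 140 − (115.4) = 24.60 cm.
f₂ = −20.0 cm (diverging).
Lens 2: 1/d_i2 = 1/(-20.0) − 1/(24.60) = -0.09065, so d_i2 = -11.03 cm; m₂ = −d_i2/d_o2 = +0.4484.
m = m₁·m₂ = (-2.394)(+0.4484) = -1.07.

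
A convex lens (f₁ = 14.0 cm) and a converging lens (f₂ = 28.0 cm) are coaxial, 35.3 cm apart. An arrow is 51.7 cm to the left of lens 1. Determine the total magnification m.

m = -0.874

Lens 1: 1/d_i1 = 1/(14.0) − 1/(51.7) = 0.05209, so d_i1 = 19.20 cm; m₁ = −d_i1/d_o1 = -0.3714.
d_o2 = 35.3 − (19.20) = 16.10 cm.
Lens 2: 1/d_i2 = 1/(28.0) − 1/(16.10) = -0.02640, so d_i2 = -37.88 cm; m₂ = −d_i2/d_o2 = +2.353.
m = m₁·m₂ = (-0.3714)(+2.353) = -0.874.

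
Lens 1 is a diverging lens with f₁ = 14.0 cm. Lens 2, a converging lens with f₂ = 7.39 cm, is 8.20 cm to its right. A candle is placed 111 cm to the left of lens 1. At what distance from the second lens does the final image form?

11.5 cm

Lens 1 is diverging, so f₁ = −14.0 cm.
Lens 1: 1/d_i1 = 1/f₁ − 1/d_o1 = 1/(-14.0) − 1/(111) = -0.08044, so d_i1 = -12.43 cm.
The intermediate image is 12.43 cm to the left of lens 1 (virtual), which is 8.20 − (-12.43) = 20.63 cm to the left of lens 2, so d_o2 = +20.63 cm.
Lens 2: 1/d_i2 = 1/f₂ − 1/d_o2 = 1/(7.39) − 1/(20.63) = 0.08684, so d_i2 = 11.5 cm.
The final image is real, 11.5 cm to the right of lens 2 (overall magnification ≈ -0.063).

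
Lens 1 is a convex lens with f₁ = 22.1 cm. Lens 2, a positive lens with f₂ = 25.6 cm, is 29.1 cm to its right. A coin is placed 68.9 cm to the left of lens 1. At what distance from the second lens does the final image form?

Lens 1: 1/d_i1 = 1/f₁ − 1/d_o1 = 1/(22.1) − 1/(68.9) = 0.03074, so d_i1 = 32.54 cm.
The intermediate image is 32.54 cm to the right of lens 1, which lies 3.440 cm to the right of lens 2 — a virtual object — so d_o2 = −3.440 cm.
Lens 2: 1/d_i2 = 1/f₂ − 1/d_o2 = 1/(25.6) − 1/(-3.440) = 0.3298, so d_i2 = 3.03 cm.
The final image is real, 3.03 cm to the right of lens 2 (overall magnification ≈ -0.42).

3.03 cm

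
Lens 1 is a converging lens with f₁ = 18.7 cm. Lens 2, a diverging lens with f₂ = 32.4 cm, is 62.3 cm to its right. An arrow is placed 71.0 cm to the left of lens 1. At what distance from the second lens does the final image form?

17.3 cm

Lens 1: 1/d_i1 = 1/f₁ − 1/d_o1 = 1/(18.7) − 1/(71.0) = 0.03939, so d_i1 = 25.39 cm.
The intermediate image is 25.39 cm to the right of lens 1, which is 62.3 − (25.39) = 36.91 cm to the left of lens 2, so d_o2 = +36.91 cm.
Lens 2 is diverging, so f₂ = −32.4 cm.
Lens 2: 1/d_i2 = 1/f₂ − 1/d_o2 = 1/(-32.4) − 1/(36.91) = -0.05796, so d_i2 = -17.3 cm.
The final image is virtual, 17.3 cm to the left of lens 2 (overall magnification ≈ -0.17).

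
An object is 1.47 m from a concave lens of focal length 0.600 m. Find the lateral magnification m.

m = +0.290

For a concave lens, f = -0.600 m.
1/d_i = 1/f − 1/d_o = 1/(-0.6000) − 1/(1.47) = -2.347, so d_i = -0.4261 m.
m = −d_i/d_o = −(-0.4261)/(1.47) = +0.290.
The image is virtual, upright and reduced, on the same side as the object.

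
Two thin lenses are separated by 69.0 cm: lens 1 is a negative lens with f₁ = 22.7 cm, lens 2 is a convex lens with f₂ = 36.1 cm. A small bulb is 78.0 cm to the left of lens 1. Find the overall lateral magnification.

f₁ = −22.7 cm (diverging).
Lens 1: 1/d_i1 = 1/(-22.7) − 1/(78.0) = -0.05687, so d_i1 = -17.58 cm; m₁ = −d_i1/d_o1 = +0.2254.
d_o2 = 69.0 − (-17.58) = 86.58 cm.
Lens 2: 1/d_i2 = 1/(36.1) − 1/(86.58) = 0.01615, so d_i2 = 61.92 cm; m₂ = −d_i2/d_o2 = -0.7151.
m = m₁·m₂ = (+0.2254)(-0.7151) = -0.161.

m = -0.161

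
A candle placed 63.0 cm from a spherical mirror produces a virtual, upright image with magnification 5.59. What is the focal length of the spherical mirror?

f = 76.7 cm (concave)

m = −d_i/d_o ⇒ d_i = −m·d_o = −(+5.59)·(63.0) = -352.2 cm.
1/f = 1/d_o + 1/d_i = 1/(63.0) + 1/(-352.2) = 0.01303, so f = 76.7 cm.
Since f is positive, the spherical mirror is concave.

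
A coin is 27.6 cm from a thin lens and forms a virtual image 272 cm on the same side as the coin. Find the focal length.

f = 30.7 cm (converging)

Virtual image ⇒ d_i = −272 cm.
1/f = 1/d_o + 1/d_i = 1/(27.6) + 1/(-272) = 0.03256, so f = 30.7 cm.
Since f is positive, the thin lens is converging.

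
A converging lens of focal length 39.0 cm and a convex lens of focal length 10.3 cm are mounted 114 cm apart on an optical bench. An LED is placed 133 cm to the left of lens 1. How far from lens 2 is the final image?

12.5 cm

Lens 1: 1/d_i1 = 1/f₁ − 1/d_o1 = 1/(39.0) − 1/(133) = 0.01812, so d_i1 = 55.18 cm.
The intermediate image is 55.18 cm to the right of lens 1, which is 114 − (55.18) = 58.82 cm to the left of lens 2, so d_o2 = +58.82 cm.
Lens 2: 1/d_i2 = 1/f₂ − 1/d_o2 = 1/(10.3) − 1/(58.82) = 0.08009, so d_i2 = 12.5 cm.
The final image is real, 12.5 cm to the right of lens 2 (overall magnification ≈ 0.088).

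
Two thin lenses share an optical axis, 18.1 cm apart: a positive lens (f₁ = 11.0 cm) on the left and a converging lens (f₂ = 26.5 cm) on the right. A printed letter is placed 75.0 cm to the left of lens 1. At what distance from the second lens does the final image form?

6.48 cm

Lens 1: 1/d_i1 = 1/f₁ − 1/d_o1 = 1/(11.0) − 1/(75.0) = 0.07758, so d_i1 = 12.89 cm.
The intermediate image is 12.89 cm to the right of lens 1, which is 18.1 − (12.89) = 5.210 cm to the left of lens 2, so d_o2 = +5.210 cm.
Lens 2: 1/d_i2 = 1/f₂ − 1/d_o2 = 1/(26.5) − 1/(5.210) = -0.1542, so d_i2 = -6.48 cm.
The final image is virtual, 6.48 cm to the left of lens 2 (overall magnification ≈ -0.21).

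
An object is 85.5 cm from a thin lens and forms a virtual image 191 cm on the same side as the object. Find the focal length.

f = 155 cm (converging)

Virtual image ⇒ d_i = −191 cm.
1/f = 1/d_o + 1/d_i = 1/(85.5) + 1/(-191) = 0.006460, so f = 155 cm.
Since f is positive, the thin lens is converging.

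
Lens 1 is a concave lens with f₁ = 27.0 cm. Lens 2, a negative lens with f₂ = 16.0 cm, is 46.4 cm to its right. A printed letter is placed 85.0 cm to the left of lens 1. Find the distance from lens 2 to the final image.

12.9 cm

Lens 1 is diverging, so f₁ = −27.0 cm.
Lens 1: 1/d_i1 = 1/f₁ − 1/d_o1 = 1/(-27.0) − 1/(85.0) = -0.04880, so d_i1 = -20.49 cm.
The intermediate image is 20.49 cm to the left of lens 1 (virtual), which is 46.4 − (-20.49) = 66.89 cm to the left of lens 2, so d_o2 = +66.89 cm.
Lens 2 is diverging, so f₂ = −16.0 cm.
Lens 2: 1/d_i2 = 1/f₂ − 1/d_o2 = 1/(-16.0) − 1/(66.89) = -0.07745, so d_i2 = -12.9 cm.
The final image is virtual, 12.9 cm to the left of lens 2 (overall magnification ≈ 0.047).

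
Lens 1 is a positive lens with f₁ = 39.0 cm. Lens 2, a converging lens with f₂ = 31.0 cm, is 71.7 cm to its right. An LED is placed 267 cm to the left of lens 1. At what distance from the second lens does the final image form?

Lens 1: 1/d_i1 = 1/f₁ − 1/d_o1 = 1/(39.0) − 1/(267) = 0.02190, so d_i1 = 45.67 cm.
The intermediate image is 45.67 cm to the right of lens 1, which is 71.7 − (45.67) = 26.03 cm to the left of lens 2, so d_o2 = +26.03 cm.
Lens 2: 1/d_i2 = 1/f₂ − 1/d_o2 = 1/(31.0) − 1/(26.03) = -0.006159, so d_i2 = -162 cm.
The final image is virtual, 162 cm to the left of lens 2 (overall magnification ≈ -1.1).

162 cm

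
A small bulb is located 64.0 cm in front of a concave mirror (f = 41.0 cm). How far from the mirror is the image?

114 cm

Mirror equation: 1/d_i = 1/f − 1/d_o = 1/(41.00) − 1/(64.0) = 0.02439 − 0.01562 = 0.008765, so d_i = 114 cm.
The image is real, inverted and enlarged, in front of the mirror.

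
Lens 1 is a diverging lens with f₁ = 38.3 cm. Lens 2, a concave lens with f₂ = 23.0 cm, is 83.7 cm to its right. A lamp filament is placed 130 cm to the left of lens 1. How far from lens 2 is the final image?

Lens 1 is diverging, so f₁ = −38.3 cm.
Lens 1: 1/d_i1 = 1/f₁ − 1/d_o1 = 1/(-38.3) − 1/(130) = -0.03380, so d_i1 = -29.58 cm.
The intermediate image is 29.58 cm to the left of lens 1 (virtual), which is 83.7 − (-29.58) = 113.3 cm to the left of lens 2, so d_o2 = +113.3 cm.
Lens 2 is diverging, so f₂ = −23.0 cm.
Lens 2: 1/d_i2 = 1/f₂ − 1/d_o2 = 1/(-23.0) − 1/(113.3) = -0.05230, so d_i2 = -19.1 cm.
The final image is virtual, 19.1 cm to the left of lens 2 (overall magnification ≈ 0.038).

19.1 cm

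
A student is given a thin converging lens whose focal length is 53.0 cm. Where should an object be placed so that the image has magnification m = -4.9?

m = −d_i/d_o ⇒ d_i = −m·d_o.
1/f = 1/d_o + 1/d_i = 1/d_o − 1/(m·d_o) = (1 − 1/m)/d_o, so d_o = f(1 − 1/m) = (53.00)(1 − 1/(-4.9)) = 63.8 cm.

63.8 cm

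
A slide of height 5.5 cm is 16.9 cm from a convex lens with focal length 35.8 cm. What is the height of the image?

10.4 cm

1/d_i = 1/f − 1/d_o = 1/(35.80) − 1/(16.9) = -0.03124, so d_i = -32.01 cm.
m = −d_i/d_o = +1.894.
|h_i| = |m|·h_o = 1.894 × 5.5 = 10.4 cm. The image is virtual, upright and enlarged, on the same side as the object.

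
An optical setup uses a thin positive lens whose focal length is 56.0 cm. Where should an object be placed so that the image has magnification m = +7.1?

m = −d_i/d_o ⇒ d_i = −m·d_o.
1/f = 1/d_o + 1/d_i = 1/d_o − 1/(m·d_o) = (1 − 1/m)/d_o, so d_o = f(1 − 1/m) = (56.00)(1 − 1/(+7.1)) = 48.1 cm.

48.1 cm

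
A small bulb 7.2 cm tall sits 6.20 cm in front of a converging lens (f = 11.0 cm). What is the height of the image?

16.5 cm

1/d_i = 1/f − 1/d_o = 1/(11.00) − 1/(6.20) = -0.07038, so d_i = -14.21 cm.
m = −d_i/d_o = +2.292.
|h_i| = |m|·h_o = 2.292 × 7.2 = 16.5 cm. The image is virtual, upright and enlarged, on the same side as the object.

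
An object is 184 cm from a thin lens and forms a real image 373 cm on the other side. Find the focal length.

f = 123 cm (converging)

Real image ⇒ d_i = +373 cm.
1/f = 1/d_o + 1/d_i = 1/(184) + 1/(373) = 0.008116, so f = 123 cm.
Since f is positive, the thin lens is converging.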